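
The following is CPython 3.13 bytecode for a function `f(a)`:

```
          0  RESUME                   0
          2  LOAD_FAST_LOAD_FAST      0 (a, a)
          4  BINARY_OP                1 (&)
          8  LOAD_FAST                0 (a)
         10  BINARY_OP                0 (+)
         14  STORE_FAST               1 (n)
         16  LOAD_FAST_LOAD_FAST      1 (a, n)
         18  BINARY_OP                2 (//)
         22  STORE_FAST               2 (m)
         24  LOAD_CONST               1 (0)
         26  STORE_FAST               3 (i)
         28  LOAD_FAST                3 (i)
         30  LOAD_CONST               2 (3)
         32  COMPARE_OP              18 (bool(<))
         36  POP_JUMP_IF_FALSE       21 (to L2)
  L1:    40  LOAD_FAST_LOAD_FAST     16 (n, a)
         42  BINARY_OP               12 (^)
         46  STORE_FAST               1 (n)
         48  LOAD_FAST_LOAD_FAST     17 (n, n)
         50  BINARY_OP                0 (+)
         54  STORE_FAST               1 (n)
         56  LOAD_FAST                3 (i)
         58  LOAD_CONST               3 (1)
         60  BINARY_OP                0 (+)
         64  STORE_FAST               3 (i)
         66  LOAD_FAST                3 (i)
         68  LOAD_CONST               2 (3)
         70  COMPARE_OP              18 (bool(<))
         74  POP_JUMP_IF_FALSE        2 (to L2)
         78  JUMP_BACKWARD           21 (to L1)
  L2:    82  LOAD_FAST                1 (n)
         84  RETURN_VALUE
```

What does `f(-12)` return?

LOAD_FAST_LOAD_FAST a,a → push -12,-12. Stack: [-12, -12]
BINARY_OP & → -12 & -12 = -12. Stack: [-12]
LOAD_FAST a → push -12. Stack: [-12, -12]
BINARY_OP + → -12 + -12 = -24. Stack: [-24]
STORE_FAST n → n=-24. Stack: []
LOAD_FAST_LOAD_FAST a,n → push -12,-24. Stack: [-12, -24]
BINARY_OP // → -12 // -24 = 0. Stack: [0]
STORE_FAST m → m=0. Stack: []
LOAD_CONST → push 0. Stack: [0]
STORE_FAST i → i=0. Stack: []
LOAD_FAST i → push 0. Stack: [0]
LOAD_CONST → push 3. Stack: [0, 3]
COMPARE_OP bool(<) → 0 vs 3 = True. Stack: [True]
POP_JUMP_IF_FALSE → pop True; no jump. Stack: []
LOAD_FAST_LOAD_FAST n,a → push -24,-12. Stack: [-24, -12]
BINARY_OP ^ → -24 ^ -12 = 28. Stack: [28]
STORE_FAST n → n=28. Stack: []
LOAD_FAST_LOAD_FAST n,n → push 28,28. Stack: [28, 28]
BINARY_OP + → 28 + 28 = 56. Stack: [56]
STORE_FAST n → n=56. Stack: []
LOAD_FAST i → push 0. Stack: [0]
LOAD_CONST → push 1. Stack: [0, 1]
BINARY_OP + → 0 + 1 = 1. Stack: [1]
STORE_FAST i → i=1. Stack: []
LOAD_FAST i → push 1. Stack: [1]
LOAD_CONST → push 3. Stack: [1, 3]
COMPARE_OP bool(<) → 1 vs 3 = True. Stack: [True]
POP_JUMP_IF_FALSE → pop True; no jump. Stack: []
LOAD_FAST_LOAD_FAST n,a → push 56,-12. Stack: [56, -12]
BINARY_OP ^ → 56 ^ -12 = -52. Stack: [-52]
STORE_FAST n → n=-52. Stack: []
LOAD_FAST_LOAD_FAST n,n → push -52,-52. Stack: [-52, -52]
BINARY_OP + → -52 + -52 = -104. Stack: [-104]
STORE_FAST n → n=-104. Stack: []
LOAD_FAST i → push 1. Stack: [1]
LOAD_CONST → push 1. Stack: [1, 1]
BINARY_OP + → 1 + 1 = 2. Stack: [2]
STORE_FAST i → i=2. Stack: []
LOAD_FAST i → push 2. Stack: [2]
LOAD_CONST → push 3. Stack: [2, 3]
COMPARE_OP bool(<) → 2 vs 3 = True. Stack: [True]
POP_JUMP_IF_FALSE → pop True; no jump. Stack: []
LOAD_FAST_LOAD_FAST n,a → push -104,-12. Stack: [-104, -12]
BINARY_OP ^ → -104 ^ -12 = 108. Stack: [108]
STORE_FAST n → n=108. Stack: []
LOAD_FAST_LOAD_FAST n,n → push 108,108. Stack: [108, 108]
BINARY_OP + → 108 + 108 = 216. Stack: [216]
STORE_FAST n → n=216. Stack: []
LOAD_FAST i → push 2. Stack: [2]
LOAD_CONST → push 1. Stack: [2, 1]
BINARY_OP + → 2 + 1 = 3. Stack: [3]
STORE_FAST i → i=3. Stack: []
LOAD_FAST i → push 3. Stack: [3]
LOAD_CONST → push 3. Stack: [3, 3]
COMPARE_OP bool(<) → 3 vs 3 = False. Stack: [False]
POP_JUMP_IF_FALSE → pop False; jump. Stack: []
LOAD_FAST n → push 216. Stack: [216]
RETURN_VALUE → return 216.

216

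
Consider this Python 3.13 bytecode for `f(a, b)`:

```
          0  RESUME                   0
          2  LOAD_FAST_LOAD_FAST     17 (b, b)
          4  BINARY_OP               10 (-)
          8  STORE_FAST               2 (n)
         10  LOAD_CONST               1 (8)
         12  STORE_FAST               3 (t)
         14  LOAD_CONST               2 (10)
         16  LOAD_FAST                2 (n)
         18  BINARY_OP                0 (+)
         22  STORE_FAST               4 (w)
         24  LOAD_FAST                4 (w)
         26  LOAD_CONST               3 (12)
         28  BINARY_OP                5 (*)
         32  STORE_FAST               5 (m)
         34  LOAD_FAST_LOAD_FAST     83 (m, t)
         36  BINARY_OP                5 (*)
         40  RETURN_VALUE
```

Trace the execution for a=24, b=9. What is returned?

960

LOAD_FAST_LOAD_FAST b,b → push 9,9. Stack: [9, 9]
BINARY_OP - → 9 - 9 = 0. Stack: [0]
STORE_FAST n → n=0. Stack: []
LOAD_CONST → push 8. Stack: [8]
STORE_FAST t → t=8. Stack: []
LOAD_CONST → push 10. Stack: [10]
LOAD_FAST n → push 0. Stack: [10, 0]
BINARY_OP + → 10 + 0 = 10. Stack: [10]
STORE_FAST w → w=10. Stack: []
LOAD_FAST w → push 10. Stack: [10]
LOAD_CONST → push 12. Stack: [10, 12]
BINARY_OP * → 10 * 12 = 120. Stack: [120]
STORE_FAST m → m=120. Stack: []
LOAD_FAST_LOAD_FAST m,t → push 120,8. Stack: [120, 8]
BINARY_OP * → 120 * 8 = 960. Stack: [960]
RETURN_VALUE → return 960.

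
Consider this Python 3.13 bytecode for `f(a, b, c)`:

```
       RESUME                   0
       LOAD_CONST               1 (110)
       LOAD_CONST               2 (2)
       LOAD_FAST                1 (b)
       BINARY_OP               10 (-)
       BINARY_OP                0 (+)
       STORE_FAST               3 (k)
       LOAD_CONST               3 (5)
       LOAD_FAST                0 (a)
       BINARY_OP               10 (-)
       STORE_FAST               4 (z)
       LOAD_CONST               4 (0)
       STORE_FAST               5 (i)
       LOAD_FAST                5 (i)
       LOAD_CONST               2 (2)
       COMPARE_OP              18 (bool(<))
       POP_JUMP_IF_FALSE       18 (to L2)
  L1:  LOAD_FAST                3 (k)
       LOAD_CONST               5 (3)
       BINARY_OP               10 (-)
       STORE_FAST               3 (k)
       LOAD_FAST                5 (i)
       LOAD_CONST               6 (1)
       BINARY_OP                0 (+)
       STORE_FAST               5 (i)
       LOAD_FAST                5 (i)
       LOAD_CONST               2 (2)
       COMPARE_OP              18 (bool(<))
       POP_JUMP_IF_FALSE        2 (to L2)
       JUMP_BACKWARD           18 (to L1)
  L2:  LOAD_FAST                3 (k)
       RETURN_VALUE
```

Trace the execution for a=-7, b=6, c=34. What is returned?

LOAD_CONST → push 110. Stack: [110]
LOAD_CONST → push 2. Stack: [110, 2]
LOAD_FAST b → push 6. Stack: [110, 2, 6]
BINARY_OP - → 2 - 6 = -4. Stack: [110, -4]
BINARY_OP + → 110 + -4 = 106. Stack: [106]
STORE_FAST k → k=106. Stack: []
LOAD_CONST → push 5. Stack: [5]
LOAD_FAST a → push -7. Stack: [5, -7]
BINARY_OP - → 5 - -7 = 12. Stack: [12]
STORE_FAST z → z=12. Stack: []
LOAD_CONST → push 0. Stack: [0]
STORE_FAST i → i=0. Stack: []
LOAD_FAST i → push 0. Stack: [0]
LOAD_CONST → push 2. Stack: [0, 2]
COMPARE_OP bool(<) → 0 vs 2 = True. Stack: [True]
POP_JUMP_IF_FALSE → pop True; no jump. Stack: []
LOAD_FAST k → push 106. Stack: [106]
LOAD_CONST → push 3. Stack: [106, 3]
BINARY_OP - → 106 - 3 = 103. Stack: [103]
STORE_FAST k → k=103. Stack: []
LOAD_FAST i → push 0. Stack: [0]
LOAD_CONST → push 1. Stack: [0, 1]
BINARY_OP + → 0 + 1 = 1. Stack: [1]
STORE_FAST i → i=1. Stack: []
LOAD_FAST i → push 1. Stack: [1]
LOAD_CONST → push 2. Stack: [1, 2]
COMPARE_OP bool(<) → 1 vs 2 = True. Stack: [True]
POP_JUMP_IF_FALSE → pop True; no jump. Stack: []
LOAD_FAST k → push 103. Stack: [103]
LOAD_CONST → push 3. Stack: [103, 3]
BINARY_OP - → 103 - 3 = 100. Stack: [100]
STORE_FAST k → k=100. Stack: []
LOAD_FAST i → push 1. Stack: [1]
LOAD_CONST → push 1. Stack: [1, 1]
BINARY_OP + → 1 + 1 = 2. Stack: [2]
STORE_FAST i → i=2. Stack: []
LOAD_FAST i → push 2. Stack: [2]
LOAD_CONST → push 2. Stack: [2, 2]
COMPARE_OP bool(<) → 2 vs 2 = False. Stack: [False]
POP_JUMP_IF_FALSE → pop False; jump. Stack: []
LOAD_FAST k → push 100. Stack: [100]
RETURN_VALUE → return 100.

100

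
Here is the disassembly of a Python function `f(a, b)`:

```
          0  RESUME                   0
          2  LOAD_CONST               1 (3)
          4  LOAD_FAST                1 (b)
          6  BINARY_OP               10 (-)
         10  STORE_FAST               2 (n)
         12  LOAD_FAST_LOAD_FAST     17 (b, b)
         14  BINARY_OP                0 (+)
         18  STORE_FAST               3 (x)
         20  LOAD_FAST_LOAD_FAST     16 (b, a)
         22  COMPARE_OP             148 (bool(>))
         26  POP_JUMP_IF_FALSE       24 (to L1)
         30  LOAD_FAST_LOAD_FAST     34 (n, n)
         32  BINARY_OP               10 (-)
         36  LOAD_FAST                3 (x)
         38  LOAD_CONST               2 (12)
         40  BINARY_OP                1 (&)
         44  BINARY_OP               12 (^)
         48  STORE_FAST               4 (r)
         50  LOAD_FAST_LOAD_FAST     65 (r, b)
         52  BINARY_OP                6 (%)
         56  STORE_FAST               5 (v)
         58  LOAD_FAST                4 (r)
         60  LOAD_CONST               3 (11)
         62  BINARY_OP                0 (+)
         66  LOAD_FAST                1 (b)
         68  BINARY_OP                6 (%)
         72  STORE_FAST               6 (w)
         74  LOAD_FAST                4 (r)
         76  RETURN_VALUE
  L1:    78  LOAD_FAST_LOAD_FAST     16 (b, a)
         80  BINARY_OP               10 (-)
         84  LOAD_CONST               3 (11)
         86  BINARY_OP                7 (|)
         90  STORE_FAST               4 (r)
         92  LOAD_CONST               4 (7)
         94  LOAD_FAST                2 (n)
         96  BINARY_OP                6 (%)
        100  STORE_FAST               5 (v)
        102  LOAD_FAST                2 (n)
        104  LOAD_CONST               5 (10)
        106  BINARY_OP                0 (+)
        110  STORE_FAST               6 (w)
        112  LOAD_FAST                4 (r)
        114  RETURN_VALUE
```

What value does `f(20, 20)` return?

11

LOAD_CONST → push 3. Stack: [3]
LOAD_FAST b → push 20. Stack: [3, 20]
BINARY_OP - → 3 - 20 = -17. Stack: [-17]
STORE_FAST n → n=-17. Stack: []
LOAD_FAST_LOAD_FAST b,b → push 20,20. Stack: [20, 20]
BINARY_OP + → 20 + 20 = 40. Stack: [40]
STORE_FAST x → x=40. Stack: []
LOAD_FAST_LOAD_FAST b,a → push 20,20. Stack: [20, 20]
COMPARE_OP bool(>) → 20 vs 20 = False. Stack: [False]
POP_JUMP_IF_FALSE → pop False; jump. Stack: []
LOAD_FAST_LOAD_FAST b,a → push 20,20. Stack: [20, 20]
BINARY_OP - → 20 - 20 = 0. Stack: [0]
LOAD_CONST → push 11. Stack: [0, 11]
BINARY_OP | → 0 | 11 = 11. Stack: [11]
STORE_FAST r → r=11. Stack: []
LOAD_CONST → push 7. Stack: [7]
LOAD_FAST n → push -17. Stack: [7, -17]
BINARY_OP % → 7 % -17 = -10. Stack: [-10]
STORE_FAST v → v=-10. Stack: []
LOAD_FAST n → push -17. Stack: [-17]
LOAD_CONST → push 10. Stack: [-17, 10]
BINARY_OP + → -17 + 10 = -7. Stack: [-7]
STORE_FAST w → w=-7. Stack: []
LOAD_FAST r → push 11. Stack: [11]
RETURN_VALUE → return 11.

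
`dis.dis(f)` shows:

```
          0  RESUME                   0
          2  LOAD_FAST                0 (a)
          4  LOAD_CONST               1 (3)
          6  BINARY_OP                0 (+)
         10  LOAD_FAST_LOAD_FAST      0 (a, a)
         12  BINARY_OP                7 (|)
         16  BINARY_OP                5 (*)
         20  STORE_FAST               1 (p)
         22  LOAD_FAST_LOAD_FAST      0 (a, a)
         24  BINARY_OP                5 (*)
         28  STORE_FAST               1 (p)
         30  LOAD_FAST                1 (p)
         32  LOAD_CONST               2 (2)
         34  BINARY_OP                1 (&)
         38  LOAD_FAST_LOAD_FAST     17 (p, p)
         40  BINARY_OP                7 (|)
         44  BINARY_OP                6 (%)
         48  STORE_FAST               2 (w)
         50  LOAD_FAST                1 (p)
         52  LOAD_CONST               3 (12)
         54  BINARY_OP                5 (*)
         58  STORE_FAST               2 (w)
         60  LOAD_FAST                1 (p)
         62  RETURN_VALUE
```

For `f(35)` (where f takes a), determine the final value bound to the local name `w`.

LOAD_FAST a → push 35. Stack: [35]
LOAD_CONST → push 3. Stack: [35, 3]
BINARY_OP + → 35 + 3 = 38. Stack: [38]
LOAD_FAST_LOAD_FAST a,a → push 35,35. Stack: [38, 35, 35]
BINARY_OP | → 35 | 35 = 35. Stack: [38, 35]
BINARY_OP * → 38 * 35 = 1330. Stack: [1330]
STORE_FAST p → p=1330. Stack: []
LOAD_FAST_LOAD_FAST a,a → push 35,35. Stack: [35, 35]
BINARY_OP * → 35 * 35 = 1225. Stack: [1225]
STORE_FAST p → p=1225. Stack: []
LOAD_FAST p → push 1225. Stack: [1225]
LOAD_CONST → push 2. Stack: [1225, 2]
BINARY_OP & → 1225 & 2 = 0. Stack: [0]
LOAD_FAST_LOAD_FAST p,p → push 1225,1225. Stack: [0, 1225, 1225]
BINARY_OP | → 1225 | 1225 = 1225. Stack: [0, 1225]
BINARY_OP % → 0 % 1225 = 0. Stack: [0]
STORE_FAST w → w=0. Stack: []
LOAD_FAST p → push 1225. Stack: [1225]
LOAD_CONST → push 12. Stack: [1225, 12]
BINARY_OP * → 1225 * 12 = 14700. Stack: [14700]
STORE_FAST w → w=14700. Stack: []
LOAD_FAST p → push 1225. Stack: [1225]
RETURN_VALUE → return 1225.

14700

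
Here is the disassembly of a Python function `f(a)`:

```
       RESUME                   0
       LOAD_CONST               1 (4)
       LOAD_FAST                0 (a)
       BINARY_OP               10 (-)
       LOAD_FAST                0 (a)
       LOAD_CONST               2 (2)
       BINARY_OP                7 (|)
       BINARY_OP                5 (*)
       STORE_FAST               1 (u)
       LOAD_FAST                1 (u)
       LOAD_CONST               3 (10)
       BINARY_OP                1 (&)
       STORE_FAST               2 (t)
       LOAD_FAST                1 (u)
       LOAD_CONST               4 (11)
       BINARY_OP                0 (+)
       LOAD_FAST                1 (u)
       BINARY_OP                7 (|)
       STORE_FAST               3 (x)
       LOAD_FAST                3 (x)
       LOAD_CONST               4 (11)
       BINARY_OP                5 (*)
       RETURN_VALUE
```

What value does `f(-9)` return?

-1067

LOAD_CONST → push 4. Stack: [4]
LOAD_FAST a → push -9. Stack: [4, -9]
BINARY_OP - → 4 - -9 = 13. Stack: [13]
LOAD_FAST a → push -9. Stack: [13, -9]
LOAD_CONST → push 2. Stack: [13, -9, 2]
BINARY_OP | → -9 | 2 = -9. Stack: [13, -9]
BINARY_OP * → 13 * -9 = -117. Stack: [-117]
STORE_FAST u → u=-117. Stack: []
LOAD_FAST u → push -117. Stack: [-117]
LOAD_CONST → push 10. Stack: [-117, 10]
BINARY_OP & → -117 & 10 = 10. Stack: [10]
STORE_FAST t → t=10. Stack: []
LOAD_FAST u → push -117. Stack: [-117]
LOAD_CONST → push 11. Stack: [-117, 11]
BINARY_OP + → -117 + 11 = -106. Stack: [-106]
LOAD_FAST u → push -117. Stack: [-106, -117]
BINARY_OP | → -106 | -117 = -97. Stack: [-97]
STORE_FAST x → x=-97. Stack: []
LOAD_FAST x → push -97. Stack: [-97]
LOAD_CONST → push 11. Stack: [-97, 11]
BINARY_OP * → -97 * 11 = -1067. Stack: [-1067]
RETURN_VALUE → return -1067.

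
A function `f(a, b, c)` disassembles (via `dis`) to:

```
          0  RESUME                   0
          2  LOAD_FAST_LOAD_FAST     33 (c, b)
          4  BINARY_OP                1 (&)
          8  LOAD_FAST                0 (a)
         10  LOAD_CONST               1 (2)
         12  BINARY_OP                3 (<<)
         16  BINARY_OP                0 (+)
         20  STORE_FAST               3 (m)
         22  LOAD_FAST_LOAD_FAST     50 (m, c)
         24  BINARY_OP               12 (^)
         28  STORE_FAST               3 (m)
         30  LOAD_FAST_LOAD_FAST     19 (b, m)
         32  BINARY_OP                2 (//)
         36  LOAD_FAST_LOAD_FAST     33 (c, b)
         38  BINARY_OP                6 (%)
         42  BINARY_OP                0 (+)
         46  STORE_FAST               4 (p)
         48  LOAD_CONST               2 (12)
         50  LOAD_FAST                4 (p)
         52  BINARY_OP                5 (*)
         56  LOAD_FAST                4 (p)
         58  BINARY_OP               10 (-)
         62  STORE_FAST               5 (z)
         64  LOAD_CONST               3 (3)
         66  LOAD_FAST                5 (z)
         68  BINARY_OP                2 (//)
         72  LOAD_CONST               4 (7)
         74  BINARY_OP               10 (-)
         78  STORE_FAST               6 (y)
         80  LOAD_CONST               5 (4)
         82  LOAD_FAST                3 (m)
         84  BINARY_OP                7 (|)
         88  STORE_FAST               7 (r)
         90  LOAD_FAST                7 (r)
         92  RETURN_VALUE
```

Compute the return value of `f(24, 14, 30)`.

116

LOAD_FAST_LOAD_FAST c,b → push 30,14. Stack: [30, 14]
BINARY_OP & → 30 & 14 = 14. Stack: [14]
LOAD_FAST a → push 24. Stack: [14, 24]
LOAD_CONST → push 2. Stack: [14, 24, 2]
BINARY_OP << → 24 << 2 = 96. Stack: [14, 96]
BINARY_OP + → 14 + 96 = 110. Stack: [110]
STORE_FAST m → m=110. Stack: []
LOAD_FAST_LOAD_FAST m,c → push 110,30. Stack: [110, 30]
BINARY_OP ^ → 110 ^ 30 = 112. Stack: [112]
STORE_FAST m → m=112. Stack: []
LOAD_FAST_LOAD_FAST b,m → push 14,112. Stack: [14, 112]
BINARY_OP // → 14 // 112 = 0. Stack: [0]
LOAD_FAST_LOAD_FAST c,b → push 30,14. Stack: [0, 30, 14]
BINARY_OP % → 30 % 14 = 2. Stack: [0, 2]
BINARY_OP + → 0 + 2 = 2. Stack: [2]
STORE_FAST p → p=2. Stack: []
LOAD_CONST → push 12. Stack: [12]
LOAD_FAST p → push 2. Stack: [12, 2]
BINARY_OP * → 12 * 2 = 24. Stack: [24]
LOAD_FAST p → push 2. Stack: [24, 2]
BINARY_OP - → 24 - 2 = 22. Stack: [22]
STORE_FAST z → z=22. Stack: []
LOAD_CONST → push 3. Stack: [3]
LOAD_FAST z → push 22. Stack: [3, 22]
BINARY_OP // → 3 // 22 = 0. Stack: [0]
LOAD_CONST → push 7. Stack: [0, 7]
BINARY_OP - → 0 - 7 = -7. Stack: [-7]
STORE_FAST y → y=-7. Stack: []
LOAD_CONST → push 4. Stack: [4]
LOAD_FAST m → push 112. Stack: [4, 112]
BINARY_OP | → 4 | 112 = 116. Stack: [116]
STORE_FAST r → r=116. Stack: []
LOAD_FAST r → push 116. Stack: [116]
RETURN_VALUE → return 116.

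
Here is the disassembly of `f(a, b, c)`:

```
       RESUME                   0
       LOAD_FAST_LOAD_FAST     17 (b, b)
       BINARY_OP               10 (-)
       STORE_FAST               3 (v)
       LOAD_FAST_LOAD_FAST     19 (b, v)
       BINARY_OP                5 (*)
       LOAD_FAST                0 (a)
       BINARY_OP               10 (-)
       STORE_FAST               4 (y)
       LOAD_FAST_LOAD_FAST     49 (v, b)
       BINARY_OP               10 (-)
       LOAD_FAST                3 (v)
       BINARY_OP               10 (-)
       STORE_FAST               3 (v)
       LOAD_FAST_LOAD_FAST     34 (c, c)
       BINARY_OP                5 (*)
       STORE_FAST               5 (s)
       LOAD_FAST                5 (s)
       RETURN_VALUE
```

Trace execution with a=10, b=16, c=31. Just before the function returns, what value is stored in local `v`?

-16

LOAD_FAST_LOAD_FAST b,b → push 16,16. Stack: [16, 16]
BINARY_OP - → 16 - 16 = 0. Stack: [0]
STORE_FAST v → v=0. Stack: []
LOAD_FAST_LOAD_FAST b,v → push 16,0. Stack: [16, 0]
BINARY_OP * → 16 * 0 = 0. Stack: [0]
LOAD_FAST a → push 10. Stack: [0, 10]
BINARY_OP - → 0 - 10 = -10. Stack: [-10]
STORE_FAST y → y=-10. Stack: []
LOAD_FAST_LOAD_FAST v,b → push 0,16. Stack: [0, 16]
BINARY_OP - → 0 - 16 = -16. Stack: [-16]
LOAD_FAST v → push 0. Stack: [-16, 0]
BINARY_OP - → -16 - 0 = -16. Stack: [-16]
STORE_FAST v → v=-16. Stack: []
LOAD_FAST_LOAD_FAST c,c → push 31,31. Stack: [31, 31]
BINARY_OP * → 31 * 31 = 961. Stack: [961]
STORE_FAST s → s=961. Stack: []
LOAD_FAST s → push 961. Stack: [961]
RETURN_VALUE → return 961.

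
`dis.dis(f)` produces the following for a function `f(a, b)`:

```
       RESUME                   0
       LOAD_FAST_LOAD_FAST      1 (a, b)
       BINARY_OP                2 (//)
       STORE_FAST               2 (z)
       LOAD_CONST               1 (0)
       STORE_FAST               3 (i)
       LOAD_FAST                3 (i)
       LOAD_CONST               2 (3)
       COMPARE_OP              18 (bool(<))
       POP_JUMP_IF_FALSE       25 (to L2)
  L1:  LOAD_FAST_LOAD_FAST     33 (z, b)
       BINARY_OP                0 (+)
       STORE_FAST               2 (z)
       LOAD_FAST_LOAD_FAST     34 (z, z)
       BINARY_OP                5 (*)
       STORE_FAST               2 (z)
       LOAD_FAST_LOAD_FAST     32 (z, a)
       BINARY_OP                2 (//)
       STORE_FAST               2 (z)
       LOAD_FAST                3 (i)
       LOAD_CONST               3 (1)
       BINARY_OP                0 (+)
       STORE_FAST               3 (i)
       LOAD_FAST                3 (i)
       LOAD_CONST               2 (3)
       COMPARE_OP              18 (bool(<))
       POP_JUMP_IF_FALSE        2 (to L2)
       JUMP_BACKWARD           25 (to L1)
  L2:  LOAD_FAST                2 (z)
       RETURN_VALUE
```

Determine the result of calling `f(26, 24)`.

LOAD_FAST_LOAD_FAST a,b → push 26,24. Stack: [26, 24]
BINARY_OP // → 26 // 24 = 1. Stack: [1]
STORE_FAST z → z=1. Stack: []
LOAD_CONST → push 0. Stack: [0]
STORE_FAST i → i=0. Stack: []
LOAD_FAST i → push 0. Stack: [0]
LOAD_CONST → push 3. Stack: [0, 3]
COMPARE_OP bool(<) → 0 vs 3 = True. Stack: [True]
POP_JUMP_IF_FALSE → pop True; no jump. Stack: []
LOAD_FAST_LOAD_FAST z,b → push 1,24. Stack: [1, 24]
BINARY_OP + → 1 + 24 = 25. Stack: [25]
STORE_FAST z → z=25. Stack: []
LOAD_FAST_LOAD_FAST z,z → push 25,25. Stack: [25, 25]
BINARY_OP * → 25 * 25 = 625. Stack: [625]
STORE_FAST z → z=625. Stack: []
LOAD_FAST_LOAD_FAST z,a → push 625,26. Stack: [625, 26]
BINARY_OP // → 625 // 26 = 24. Stack: [24]
STORE_FAST z → z=24. Stack: []
LOAD_FAST i → push 0. Stack: [0]
LOAD_CONST → push 1. Stack: [0, 1]
BINARY_OP + → 0 + 1 = 1. Stack: [1]
STORE_FAST i → i=1. Stack: []
LOAD_FAST i → push 1. Stack: [1]
LOAD_CONST → push 3. Stack: [1, 3]
COMPARE_OP bool(<) → 1 vs 3 = True. Stack: [True]
POP_JUMP_IF_FALSE → pop True; no jump. Stack: []
LOAD_FAST_LOAD_FAST z,b → push 24,24. Stack: [24, 24]
BINARY_OP + → 24 + 24 = 48. Stack: [48]
STORE_FAST z → z=48. Stack: []
LOAD_FAST_LOAD_FAST z,z → push 48,48. Stack: [48, 48]
BINARY_OP * → 48 * 48 = 2304. Stack: [2304]
STORE_FAST z → z=2304. Stack: []
LOAD_FAST_LOAD_FAST z,a → push 2304,26. Stack: [2304, 26]
BINARY_OP // → 2304 // 26 = 88. Stack: [88]
STORE_FAST z → z=88. Stack: []
LOAD_FAST i → push 1. Stack: [1]
LOAD_CONST → push 1. Stack: [1, 1]
BINARY_OP + → 1 + 1 = 2. Stack: [2]
STORE_FAST i → i=2. Stack: []
LOAD_FAST i → push 2. Stack: [2]
LOAD_CONST → push 3. Stack: [2, 3]
COMPARE_OP bool(<) → 2 vs 3 = True. Stack: [True]
POP_JUMP_IF_FALSE → pop True; no jump. Stack: []
LOAD_FAST_LOAD_FAST z,b → push 88,24. Stack: [88, 24]
BINARY_OP + → 88 + 24 = 112. Stack: [112]
STORE_FAST z → z=112. Stack: []
LOAD_FAST_LOAD_FAST z,z → push 112,112. Stack: [112, 112]
BINARY_OP * → 112 * 112 = 12544. Stack: [12544]
STORE_FAST z → z=12544. Stack: []
LOAD_FAST_LOAD_FAST z,a → push 12544,26. Stack: [12544, 26]
BINARY_OP // → 12544 // 26 = 482. Stack: [482]
STORE_FAST z → z=482. Stack: []
LOAD_FAST i → push 2. Stack: [2]
LOAD_CONST → push 1. Stack: [2, 1]
BINARY_OP + → 2 + 1 = 3. Stack: [3]
STORE_FAST i → i=3. Stack: []
LOAD_FAST i → push 3. Stack: [3]
LOAD_CONST → push 3. Stack: [3, 3]
COMPARE_OP bool(<) → 3 vs 3 = False. Stack: [False]
POP_JUMP_IF_FALSE → pop False; jump. Stack: []
LOAD_FAST z → push 482. Stack: [482]
RETURN_VALUE → return 482.

482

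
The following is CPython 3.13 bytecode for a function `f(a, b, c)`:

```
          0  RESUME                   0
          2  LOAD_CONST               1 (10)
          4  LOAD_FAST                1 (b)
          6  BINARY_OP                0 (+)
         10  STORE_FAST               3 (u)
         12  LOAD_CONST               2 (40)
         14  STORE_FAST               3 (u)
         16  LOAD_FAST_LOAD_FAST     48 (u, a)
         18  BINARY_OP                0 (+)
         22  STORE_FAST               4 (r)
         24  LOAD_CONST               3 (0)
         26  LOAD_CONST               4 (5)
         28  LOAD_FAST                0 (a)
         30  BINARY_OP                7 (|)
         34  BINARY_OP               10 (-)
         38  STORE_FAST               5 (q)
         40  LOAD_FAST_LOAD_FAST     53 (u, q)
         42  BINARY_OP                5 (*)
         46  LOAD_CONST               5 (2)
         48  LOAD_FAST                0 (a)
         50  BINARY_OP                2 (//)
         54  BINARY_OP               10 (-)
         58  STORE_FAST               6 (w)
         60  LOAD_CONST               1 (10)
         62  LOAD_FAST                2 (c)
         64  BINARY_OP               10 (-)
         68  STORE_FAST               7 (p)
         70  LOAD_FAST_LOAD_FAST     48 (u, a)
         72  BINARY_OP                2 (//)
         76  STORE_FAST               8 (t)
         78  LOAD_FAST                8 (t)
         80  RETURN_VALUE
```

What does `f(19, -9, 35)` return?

2

LOAD_CONST → push 10. Stack: [10]
LOAD_FAST b → push -9. Stack: [10, -9]
BINARY_OP + → 10 + -9 = 1. Stack: [1]
STORE_FAST u → u=1. Stack: []
LOAD_CONST → push 40. Stack: [40]
STORE_FAST u → u=40. Stack: []
LOAD_FAST_LOAD_FAST u,a → push 40,19. Stack: [40, 19]
BINARY_OP + → 40 + 19 = 59. Stack: [59]
STORE_FAST r → r=59. Stack: []
LOAD_CONST → push 0. Stack: [0]
LOAD_CONST → push 5. Stack: [0, 5]
LOAD_FAST a → push 19. Stack: [0, 5, 19]
BINARY_OP | → 5 | 19 = 23. Stack: [0, 23]
BINARY_OP - → 0 - 23 = -23. Stack: [-23]
STORE_FAST q → q=-23. Stack: []
LOAD_FAST_LOAD_FAST u,q → push 40,-23. Stack: [40, -23]
BINARY_OP * → 40 * -23 = -920. Stack: [-920]
LOAD_CONST → push 2. Stack: [-920, 2]
LOAD_FAST a → push 19. Stack: [-920, 2, 19]
BINARY_OP // → 2 // 19 = 0. Stack: [-920, 0]
BINARY_OP - → -920 - 0 = -920. Stack: [-920]
STORE_FAST w → w=-920. Stack: []
LOAD_CONST → push 10. Stack: [10]
LOAD_FAST c → push 35. Stack: [10, 35]
BINARY_OP - → 10 - 35 = -25. Stack: [-25]
STORE_FAST p → p=-25. Stack: []
LOAD_FAST_LOAD_FAST u,a → push 40,19. Stack: [40, 19]
BINARY_OP // → 40 // 19 = 2. Stack: [2]
STORE_FAST t → t=2. Stack: []
LOAD_FAST t → push 2. Stack: [2]
RETURN_VALUE → return 2.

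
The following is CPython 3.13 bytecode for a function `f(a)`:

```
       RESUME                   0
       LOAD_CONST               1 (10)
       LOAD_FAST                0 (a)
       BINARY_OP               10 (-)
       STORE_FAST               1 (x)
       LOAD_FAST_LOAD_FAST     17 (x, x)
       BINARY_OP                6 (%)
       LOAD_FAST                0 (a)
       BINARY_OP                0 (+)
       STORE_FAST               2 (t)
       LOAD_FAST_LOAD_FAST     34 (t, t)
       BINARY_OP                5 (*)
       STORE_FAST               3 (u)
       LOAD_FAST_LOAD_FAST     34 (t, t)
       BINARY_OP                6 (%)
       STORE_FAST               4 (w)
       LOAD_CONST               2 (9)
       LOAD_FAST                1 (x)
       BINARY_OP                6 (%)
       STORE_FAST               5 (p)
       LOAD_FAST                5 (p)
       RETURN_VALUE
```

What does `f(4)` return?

3

LOAD_CONST → push 10. Stack: [10]
LOAD_FAST a → push 4. Stack: [10, 4]
BINARY_OP - → 10 - 4 = 6. Stack: [6]
STORE_FAST x → x=6. Stack: []
LOAD_FAST_LOAD_FAST x,x → push 6,6. Stack: [6, 6]
BINARY_OP % → 6 % 6 = 0. Stack: [0]
LOAD_FAST a → push 4. Stack: [0, 4]
BINARY_OP + → 0 + 4 = 4. Stack: [4]
STORE_FAST t → t=4. Stack: []
LOAD_FAST_LOAD_FAST t,t → push 4,4. Stack: [4, 4]
BINARY_OP * → 4 * 4 = 16. Stack: [16]
STORE_FAST u → u=16. Stack: []
LOAD_FAST_LOAD_FAST t,t → push 4,4. Stack: [4, 4]
BINARY_OP % → 4 % 4 = 0. Stack: [0]
STORE_FAST w → w=0. Stack: []
LOAD_CONST → push 9. Stack: [9]
LOAD_FAST x → push 6. Stack: [9, 6]
BINARY_OP % → 9 % 6 = 3. Stack: [3]
STORE_FAST p → p=3. Stack: []
LOAD_FAST p → push 3. Stack: [3]
RETURN_VALUE → return 3.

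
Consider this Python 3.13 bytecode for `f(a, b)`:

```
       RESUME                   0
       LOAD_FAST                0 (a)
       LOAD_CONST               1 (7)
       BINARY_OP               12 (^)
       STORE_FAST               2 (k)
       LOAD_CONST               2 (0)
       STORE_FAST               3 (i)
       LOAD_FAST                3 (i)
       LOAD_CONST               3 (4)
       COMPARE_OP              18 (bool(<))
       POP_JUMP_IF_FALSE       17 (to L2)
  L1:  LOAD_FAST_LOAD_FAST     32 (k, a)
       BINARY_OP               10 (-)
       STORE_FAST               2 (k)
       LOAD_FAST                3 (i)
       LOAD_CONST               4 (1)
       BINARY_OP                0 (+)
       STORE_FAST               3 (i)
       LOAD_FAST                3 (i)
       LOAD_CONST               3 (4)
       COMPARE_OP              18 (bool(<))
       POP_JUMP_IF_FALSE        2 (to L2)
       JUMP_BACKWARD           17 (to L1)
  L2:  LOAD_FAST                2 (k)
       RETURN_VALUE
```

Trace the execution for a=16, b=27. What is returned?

LOAD_FAST a → push 16. Stack: [16]
LOAD_CONST → push 7. Stack: [16, 7]
BINARY_OP ^ → 16 ^ 7 = 23. Stack: [23]
STORE_FAST k → k=23. Stack: []
LOAD_CONST → push 0. Stack: [0]
STORE_FAST i → i=0. Stack: []
LOAD_FAST i → push 0. Stack: [0]
LOAD_CONST → push 4. Stack: [0, 4]
COMPARE_OP bool(<) → 0 vs 4 = True. Stack: [True]
POP_JUMP_IF_FALSE → pop True; no jump. Stack: []
LOAD_FAST_LOAD_FAST k,a → push 23,16. Stack: [23, 16]
BINARY_OP - → 23 - 16 = 7. Stack: [7]
STORE_FAST k → k=7. Stack: []
LOAD_FAST i → push 0. Stack: [0]
LOAD_CONST → push 1. Stack: [0, 1]
BINARY_OP + → 0 + 1 = 1. Stack: [1]
STORE_FAST i → i=1. Stack: []
LOAD_FAST i → push 1. Stack: [1]
LOAD_CONST → push 4. Stack: [1, 4]
COMPARE_OP bool(<) → 1 vs 4 = True. Stack: [True]
POP_JUMP_IF_FALSE → pop True; no jump. Stack: []
LOAD_FAST_LOAD_FAST k,a → push 7,16. Stack: [7, 16]
BINARY_OP - → 7 - 16 = -9. Stack: [-9]
STORE_FAST k → k=-9. Stack: []
LOAD_FAST i → push 1. Stack: [1]
LOAD_CONST → push 1. Stack: [1, 1]
BINARY_OP + → 1 + 1 = 2. Stack: [2]
STORE_FAST i → i=2. Stack: []
LOAD_FAST i → push 2. Stack: [2]
LOAD_CONST → push 4. Stack: [2, 4]
COMPARE_OP bool(<) → 2 vs 4 = True. Stack: [True]
POP_JUMP_IF_FALSE → pop True; no jump. Stack: []
LOAD_FAST_LOAD_FAST k,a → push -9,16. Stack: [-9, 16]
BINARY_OP - → -9 - 16 = -25. Stack: [-25]
STORE_FAST k → k=-25. Stack: []
LOAD_FAST i → push 2. Stack: [2]
LOAD_CONST → push 1. Stack: [2, 1]
BINARY_OP + → 2 + 1 = 3. Stack: [3]
STORE_FAST i → i=3. Stack: []
LOAD_FAST i → push 3. Stack: [3]
LOAD_CONST → push 4. Stack: [3, 4]
COMPARE_OP bool(<) → 3 vs 4 = True. Stack: [True]
POP_JUMP_IF_FALSE → pop True; no jump. Stack: []
LOAD_FAST_LOAD_FAST k,a → push -25,16. Stack: [-25, 16]
BINARY_OP - → -25 - 16 = -41. Stack: [-41]
STORE_FAST k → k=-41. Stack: []
LOAD_FAST i → push 3. Stack: [3]
LOAD_CONST → push 1. Stack: [3, 1]
BINARY_OP + → 3 + 1 = 4. Stack: [4]
STORE_FAST i → i=4. Stack: []
LOAD_FAST i → push 4. Stack: [4]
LOAD_CONST → push 4. Stack: [4, 4]
COMPARE_OP bool(<) → 4 vs 4 = False. Stack: [False]
POP_JUMP_IF_FALSE → pop False; jump. Stack: []
LOAD_FAST k → push -41. Stack: [-41]
RETURN_VALUE → return -41.

-41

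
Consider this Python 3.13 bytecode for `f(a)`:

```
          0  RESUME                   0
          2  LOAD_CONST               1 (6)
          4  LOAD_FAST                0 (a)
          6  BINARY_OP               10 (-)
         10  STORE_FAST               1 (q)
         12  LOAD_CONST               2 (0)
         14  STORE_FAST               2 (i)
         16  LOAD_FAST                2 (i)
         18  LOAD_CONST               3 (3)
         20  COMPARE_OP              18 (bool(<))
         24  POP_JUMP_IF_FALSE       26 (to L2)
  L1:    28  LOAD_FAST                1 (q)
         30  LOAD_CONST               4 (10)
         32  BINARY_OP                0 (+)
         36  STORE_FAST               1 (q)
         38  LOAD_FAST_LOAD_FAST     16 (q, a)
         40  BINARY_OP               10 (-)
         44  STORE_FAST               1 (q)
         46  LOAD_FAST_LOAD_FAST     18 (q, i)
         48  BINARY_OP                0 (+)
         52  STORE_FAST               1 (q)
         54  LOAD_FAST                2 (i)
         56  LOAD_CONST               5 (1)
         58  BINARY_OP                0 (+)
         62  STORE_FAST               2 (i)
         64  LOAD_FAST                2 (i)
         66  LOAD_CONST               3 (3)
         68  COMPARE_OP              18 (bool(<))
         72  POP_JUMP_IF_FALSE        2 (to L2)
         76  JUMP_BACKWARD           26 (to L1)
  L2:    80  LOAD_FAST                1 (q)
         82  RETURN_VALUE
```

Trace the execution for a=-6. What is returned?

LOAD_CONST → push 6
LOAD_FAST a → push -6
BINARY_OP - → 6 - -6 = 12
STORE_FAST q → q=12
LOAD_CONST → push 0
STORE_FAST i → i=0
LOAD_FAST i → push 0
LOAD_CONST → push 3
COMPARE_OP bool(<) → 0 vs 3 = True
POP_JUMP_IF_FALSE → pop True; no jump
LOAD_FAST q → push 12
LOAD_CONST → push 10
BINARY_OP + → 12 + 10 = 22
STORE_FAST q → q=22
LOAD_FAST_LOAD_FAST q,a → push 22,-6
BINARY_OP - → 22 - -6 = 28
STORE_FAST q → q=28
LOAD_FAST_LOAD_FAST q,i → push 28,0
BINARY_OP + → 28 + 0 = 28
STORE_FAST q → q=28
LOAD_FAST i → push 0
LOAD_CONST → push 1
BINARY_OP + → 0 + 1 = 1
STORE_FAST i → i=1
LOAD_FAST i → push 1
LOAD_CONST → push 3
COMPARE_OP bool(<) → 1 vs 3 = True
POP_JUMP_IF_FALSE → pop True; no jump
LOAD_FAST q → push 28
LOAD_CONST → push 10
BINARY_OP + → 28 + 10 = 38
STORE_FAST q → q=38
LOAD_FAST_LOAD_FAST q,a → push 38,-6
BINARY_OP - → 38 - -6 = 44
STORE_FAST q → q=44
LOAD_FAST_LOAD_FAST q,i → push 44,1
BINARY_OP + → 44 + 1 = 45
STORE_FAST q → q=45
LOAD_FAST i → push 1
LOAD_CONST → push 1
BINARY_OP + → 1 + 1 = 2
STORE_FAST i → i=2
LOAD_FAST i → push 2
LOAD_CONST → push 3
COMPARE_OP bool(<) → 2 vs 3 = True
POP_JUMP_IF_FALSE → pop True; no jump
LOAD_FAST q → push 45
LOAD_CONST → push 10
BINARY_OP + → 45 + 10 = 55
STORE_FAST q → q=55
LOAD_FAST_LOAD_FAST q,a → push 55,-6
BINARY_OP - → 55 - -6 = 61
STORE_FAST q → q=61
LOAD_FAST_LOAD_FAST q,i → push 61,2
BINARY_OP + → 61 + 2 = 63
STORE_FAST q → q=63
LOAD_FAST i → push 2
LOAD_CONST → push 1
BINARY_OP + → 2 + 1 = 3
STORE_FAST i → i=3
LOAD_FAST i → push 3
LOAD_CONST → push 3
COMPARE_OP bool(<) → 3 vs 3 = False
POP_JUMP_IF_FALSE → pop False; jump
LOAD_FAST q → push 63
RETURN_VALUE → return 63.

63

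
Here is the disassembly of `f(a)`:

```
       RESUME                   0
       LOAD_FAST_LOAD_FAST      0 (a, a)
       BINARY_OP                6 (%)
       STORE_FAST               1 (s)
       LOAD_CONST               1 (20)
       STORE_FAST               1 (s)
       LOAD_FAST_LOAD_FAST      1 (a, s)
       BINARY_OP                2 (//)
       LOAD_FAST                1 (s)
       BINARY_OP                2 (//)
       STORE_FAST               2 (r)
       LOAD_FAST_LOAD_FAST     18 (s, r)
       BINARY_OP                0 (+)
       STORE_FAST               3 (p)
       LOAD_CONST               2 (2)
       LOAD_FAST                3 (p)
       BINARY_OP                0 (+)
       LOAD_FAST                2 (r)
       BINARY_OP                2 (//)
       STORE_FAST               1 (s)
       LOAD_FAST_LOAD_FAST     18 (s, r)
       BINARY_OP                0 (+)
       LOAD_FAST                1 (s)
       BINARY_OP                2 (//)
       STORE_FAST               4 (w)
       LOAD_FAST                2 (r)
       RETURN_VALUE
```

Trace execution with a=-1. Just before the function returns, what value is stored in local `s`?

LOAD_FAST_LOAD_FAST a,a → push -1,-1. Stack: [-1, -1]
BINARY_OP % → -1 % -1 = 0. Stack: [0]
STORE_FAST s → s=0. Stack: []
LOAD_CONST → push 20. Stack: [20]
STORE_FAST s → s=20. Stack: []
LOAD_FAST_LOAD_FAST a,s → push -1,20. Stack: [-1, 20]
BINARY_OP // → -1 // 20 = -1. Stack: [-1]
LOAD_FAST s → push 20. Stack: [-1, 20]
BINARY_OP // → -1 // 20 = -1. Stack: [-1]
STORE_FAST r → r=-1. Stack: []
LOAD_FAST_LOAD_FAST s,r → push 20,-1. Stack: [20, -1]
BINARY_OP + → 20 + -1 = 19. Stack: [19]
STORE_FAST p → p=19. Stack: []
LOAD_CONST → push 2. Stack: [2]
LOAD_FAST p → push 19. Stack: [2, 19]
BINARY_OP + → 2 + 19 = 21. Stack: [21]
LOAD_FAST r → push -1. Stack: [21, -1]
BINARY_OP // → 21 // -1 = -21. Stack: [-21]
STORE_FAST s → s=-21. Stack: []
LOAD_FAST_LOAD_FAST s,r → push -21,-1. Stack: [-21, -1]
BINARY_OP + → -21 + -1 = -22. Stack: [-22]
LOAD_FAST s → push -21. Stack: [-22, -21]
BINARY_OP // → -22 // -21 = 1. Stack: [1]
STORE_FAST w → w=1. Stack: []
LOAD_FAST r → push -1. Stack: [-1]
RETURN_VALUE → return -1.

-21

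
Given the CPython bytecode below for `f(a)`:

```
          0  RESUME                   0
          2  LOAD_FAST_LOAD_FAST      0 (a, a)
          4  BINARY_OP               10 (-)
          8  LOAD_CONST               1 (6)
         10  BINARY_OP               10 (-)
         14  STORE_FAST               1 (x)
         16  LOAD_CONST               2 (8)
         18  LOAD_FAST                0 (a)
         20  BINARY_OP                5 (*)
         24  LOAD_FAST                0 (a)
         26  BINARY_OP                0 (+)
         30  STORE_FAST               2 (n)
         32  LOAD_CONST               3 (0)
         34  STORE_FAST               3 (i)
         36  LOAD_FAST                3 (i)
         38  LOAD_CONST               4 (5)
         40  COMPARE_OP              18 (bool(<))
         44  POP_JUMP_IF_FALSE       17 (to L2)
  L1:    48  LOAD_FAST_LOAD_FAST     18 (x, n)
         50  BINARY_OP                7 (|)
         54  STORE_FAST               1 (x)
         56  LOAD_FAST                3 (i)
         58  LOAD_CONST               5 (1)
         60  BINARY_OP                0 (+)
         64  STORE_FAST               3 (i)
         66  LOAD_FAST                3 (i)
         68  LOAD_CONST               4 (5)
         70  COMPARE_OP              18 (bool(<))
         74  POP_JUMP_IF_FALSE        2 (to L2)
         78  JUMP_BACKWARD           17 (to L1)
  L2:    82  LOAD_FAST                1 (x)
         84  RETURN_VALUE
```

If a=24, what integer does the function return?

-6

LOAD_FAST_LOAD_FAST a,a → push 24,24
BINARY_OP - → 24 - 24 = 0
LOAD_CONST → push 6
BINARY_OP - → 0 - 6 = -6
STORE_FAST x → x=-6
LOAD_CONST → push 8
LOAD_FAST a → push 24
BINARY_OP * → 8 * 24 = 192
LOAD_FAST a → push 24
BINARY_OP + → 192 + 24 = 216
STORE_FAST n → n=216
LOAD_CONST → push 0
STORE_FAST i → i=0
LOAD_FAST i → push 0
LOAD_CONST → push 5
COMPARE_OP bool(<) → 0 vs 5 = True
POP_JUMP_IF_FALSE → pop True; no jump
LOAD_FAST_LOAD_FAST x,n → push -6,216
BINARY_OP | → -6 | 216 = -6
STORE_FAST x → x=-6
LOAD_FAST i → push 0
LOAD_CONST → push 1
BINARY_OP + → 0 + 1 = 1
STORE_FAST i → i=1
LOAD_FAST i → push 1
LOAD_CONST → push 5
COMPARE_OP bool(<) → 1 vs 5 = True
POP_JUMP_IF_FALSE → pop True; no jump
LOAD_FAST_LOAD_FAST x,n → push -6,216
BINARY_OP | → -6 | 216 = -6
STORE_FAST x → x=-6
LOAD_FAST i → push 1
LOAD_CONST → push 1
BINARY_OP + → 1 + 1 = 2
STORE_FAST i → i=2
LOAD_FAST i → push 2
LOAD_CONST → push 5
COMPARE_OP bool(<) → 2 vs 5 = True
POP_JUMP_IF_FALSE → pop True; no jump
LOAD_FAST_LOAD_FAST x,n → push -6,216
BINARY_OP | → -6 | 216 = -6
STORE_FAST x → x=-6
LOAD_FAST i → push 2
LOAD_CONST → push 1
BINARY_OP + → 2 + 1 = 3
STORE_FAST i → i=3
LOAD_FAST i → push 3
LOAD_CONST → push 5
COMPARE_OP bool(<) → 3 vs 5 = True
POP_JUMP_IF_FALSE → pop True; no jump
LOAD_FAST_LOAD_FAST x,n → push -6,216
BINARY_OP | → -6 | 216 = -6
STORE_FAST x → x=-6
LOAD_FAST i → push 3
LOAD_CONST → push 1
BINARY_OP + → 3 + 1 = 4
STORE_FAST i → i=4
LOAD_FAST i → push 4
LOAD_CONST → push 5
COMPARE_OP bool(<) → 4 vs 5 = True
POP_JUMP_IF_FALSE → pop True; no jump
LOAD_FAST_LOAD_FAST x,n → push -6,216
BINARY_OP | → -6 | 216 = -6
STORE_FAST x → x=-6
LOAD_FAST i → push 4
LOAD_CONST → push 1
BINARY_OP + → 4 + 1 = 5
STORE_FAST i → i=5
LOAD_FAST i → push 5
LOAD_CONST → push 5
COMPARE_OP bool(<) → 5 vs 5 = False
POP_JUMP_IF_FALSE → pop False; jump
LOAD_FAST x → push -6
RETURN_VALUE → return -6.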